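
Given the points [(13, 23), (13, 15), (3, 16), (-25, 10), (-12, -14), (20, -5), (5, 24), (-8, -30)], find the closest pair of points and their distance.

Computing all pairwise distances among 8 points:

d((13, 23), (13, 15)) = 8.0 <-- minimum
d((13, 23), (3, 16)) = 12.2066
d((13, 23), (-25, 10)) = 40.1622
d((13, 23), (-12, -14)) = 44.6542
d((13, 23), (20, -5)) = 28.8617
d((13, 23), (5, 24)) = 8.0623
d((13, 23), (-8, -30)) = 57.0088
d((13, 15), (3, 16)) = 10.0499
d((13, 15), (-25, 10)) = 38.3275
d((13, 15), (-12, -14)) = 38.2884
d((13, 15), (20, -5)) = 21.1896
d((13, 15), (5, 24)) = 12.0416
d((13, 15), (-8, -30)) = 49.6588
d((3, 16), (-25, 10)) = 28.6356
d((3, 16), (-12, -14)) = 33.541
d((3, 16), (20, -5)) = 27.0185
d((3, 16), (5, 24)) = 8.2462
d((3, 16), (-8, -30)) = 47.2969
d((-25, 10), (-12, -14)) = 27.2947
d((-25, 10), (20, -5)) = 47.4342
d((-25, 10), (5, 24)) = 33.1059
d((-25, 10), (-8, -30)) = 43.4626
d((-12, -14), (20, -5)) = 33.2415
d((-12, -14), (5, 24)) = 41.6293
d((-12, -14), (-8, -30)) = 16.4924
d((20, -5), (5, 24)) = 32.6497
d((20, -5), (-8, -30)) = 37.5366
d((5, 24), (-8, -30)) = 55.5428

Closest pair: (13, 23) and (13, 15) with distance 8.0

The closest pair is (13, 23) and (13, 15) with Euclidean distance 8.0. For 8 points, brute-force pairwise comparison is shown above. For large n, the divide-and-conquer algorithm (sort by x, recurse on halves, check the dividing strip) achieves O(n log n).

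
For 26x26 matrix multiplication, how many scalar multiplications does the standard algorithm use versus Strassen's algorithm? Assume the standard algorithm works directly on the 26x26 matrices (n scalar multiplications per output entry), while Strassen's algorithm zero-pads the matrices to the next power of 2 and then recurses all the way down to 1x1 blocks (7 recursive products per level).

Matrix multiplication for 26x26 matrices:

Strassen's algorithm requires power-of-2 dimensions. Pad 26x26 to 32x32 (next power of 2).

Standard algorithm: 26^3 = 17576 multiplications
Strassen's algorithm: 7^(log2(32)) = 7^5 = 16807 multiplications
Savings: 17576 - 16807 = 769 multiplications

Standard: 17576 multiplications (26^3). Strassen: 16807 multiplications (7^5, after padding to 32x32). Strassen reduces 8 recursive multiplications to 7 at each level.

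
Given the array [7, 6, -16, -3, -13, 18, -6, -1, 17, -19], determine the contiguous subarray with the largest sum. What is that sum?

Using Kadane's algorithm on [7, 6, -16, -3, -13, 18, -6, -1, 17, -19]:

Scanning through the array:
Position 1 (value 6): max_ending_here = 13, max_so_far = 13
Position 2 (value -16): max_ending_here = -3, max_so_far = 13
Position 3 (value -3): max_ending_here = -3, max_so_far = 13
Position 4 (value -13): max_ending_here = -13, max_so_far = 13
Position 5 (value 18): max_ending_here = 18, max_so_far = 18
Position 6 (value -6): max_ending_here = 12, max_so_far = 18
Position 7 (value -1): max_ending_here = 11, max_so_far = 18
Position 8 (value 17): max_ending_here = 28, max_so_far = 28
Position 9 (value -19): max_ending_here = 9, max_so_far = 28

Maximum subarray: [18, -6, -1, 17]
Maximum sum: 28

The maximum subarray is [18, -6, -1, 17] with sum 28. This subarray runs from index 5 to index 8.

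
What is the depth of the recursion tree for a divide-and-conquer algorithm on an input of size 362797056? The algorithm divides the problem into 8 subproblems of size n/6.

For divide and conquer with division factor 6:

Problem sizes at each level:
Level 0: 362797056
Level 1: 60466176
Level 2: 10077696
Level 3: 1679616
Level 4: 279936
Level 5: 46656
Level 6: 7776
Level 7: 1296
Level 8: 216
Level 9: 36
Level 10: 6
Level 11: 1

The root is level 0 and the size-1 base case is level 11 (the tree spans levels 0 through 11, i.e. 12 levels counting the root), so the depth is the number of divisions: log_6(362797056) = 11

The recursion tree depth is log_6(362797056) = 11. At each level, the problem size is divided by 6, so it takes 11 divisions to reduce to a base case of size 1. The algorithm makes 8 recursive calls at each level.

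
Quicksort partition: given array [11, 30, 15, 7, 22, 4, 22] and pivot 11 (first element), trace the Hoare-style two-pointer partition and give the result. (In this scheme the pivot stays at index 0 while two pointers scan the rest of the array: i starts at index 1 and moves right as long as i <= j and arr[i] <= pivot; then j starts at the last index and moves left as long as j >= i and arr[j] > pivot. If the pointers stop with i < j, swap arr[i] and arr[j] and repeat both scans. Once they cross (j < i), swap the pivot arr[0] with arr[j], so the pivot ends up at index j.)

Hoare-style two-pointer partition with pivot = 11:

Initial array: [11, 30, 15, 7, 22, 4, 22]

Pointers start at i = 1, j = 6.
i stops at index 1 (arr[1]=30 > 11), j stops at index 5 (arr[5]=4 <= 11): swap arr[1] and arr[5], array becomes [11, 4, 15, 7, 22, 30, 22]
i stops at index 2 (arr[2]=15 > 11), j stops at index 3 (arr[3]=7 <= 11): swap arr[2] and arr[3], array becomes [11, 4, 7, 15, 22, 30, 22]
i ends at 3, j ends at 2: the pointers have crossed (j < i), so scanning stops.

Swap pivot arr[0] with arr[2] to place pivot at position 2: [7, 4, 11, 15, 22, 30, 22]
Pivot position: 2

After partitioning with pivot 11, the array becomes [7, 4, 11, 15, 22, 30, 22]. The pivot is placed at index 2. All elements to the left of the pivot are <= 11, and all elements to the right are > 11.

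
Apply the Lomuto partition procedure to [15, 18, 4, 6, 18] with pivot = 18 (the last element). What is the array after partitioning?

Lomuto partition with pivot = 18:

Initial array: [15, 18, 4, 6, 18]

arr[0]=15 <= 18: swap with position 0, array becomes [15, 18, 4, 6, 18]
arr[1]=18 <= 18: swap with position 1, array becomes [15, 18, 4, 6, 18]
arr[2]=4 <= 18: swap with position 2, array becomes [15, 18, 4, 6, 18]
arr[3]=6 <= 18: swap with position 3, array becomes [15, 18, 4, 6, 18]

Place pivot at position 4: [15, 18, 4, 6, 18]
Pivot position: 4

After partitioning with pivot 18, the array becomes [15, 18, 4, 6, 18]. The pivot is placed at index 4. All elements to the left of the pivot are <= 18, and all elements to the right are > 18.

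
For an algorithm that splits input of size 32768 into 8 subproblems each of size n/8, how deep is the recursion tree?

For divide and conquer with division factor 8:

Problem sizes at each level:
Level 0: 32768
Level 1: 4096
Level 2: 512
Level 3: 64
Level 4: 8
Level 5: 1

The root is level 0 and the size-1 base case is level 5 (the tree spans levels 0 through 5, i.e. 6 levels counting the root), so the depth is the number of divisions: log_8(32768) = 5

The recursion tree depth is log_8(32768) = 5. At each level, the problem size is divided by 8, so it takes 5 divisions to reduce to a base case of size 1. The algorithm makes 8 recursive calls at each level.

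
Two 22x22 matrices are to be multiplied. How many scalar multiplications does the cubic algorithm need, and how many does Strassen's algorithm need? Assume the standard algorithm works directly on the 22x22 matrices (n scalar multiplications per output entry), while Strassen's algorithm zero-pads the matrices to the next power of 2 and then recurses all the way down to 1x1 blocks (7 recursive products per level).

Matrix multiplication for 22x22 matrices:

Strassen's algorithm requires power-of-2 dimensions. Pad 22x22 to 32x32 (next power of 2).

Standard algorithm: 22^3 = 10648 multiplications
Strassen's algorithm: 7^(log2(32)) = 7^5 = 16807 multiplications
Difference: 10648 - 16807 = -6159 (Strassen uses MORE here due to padding overhead — for small or just-over-power-of-2 n, padding can outweigh the per-level savings)

Standard: 10648 multiplications (22^3). Strassen: 16807 multiplications (7^5, after padding to 32x32). Strassen reduces 8 recursive multiplications to 7 at each level.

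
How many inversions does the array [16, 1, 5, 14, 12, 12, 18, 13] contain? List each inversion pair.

Finding inversions in [16, 1, 5, 14, 12, 12, 18, 13]:

(0, 1): arr[0]=16 > arr[1]=1
(0, 2): arr[0]=16 > arr[2]=5
(0, 3): arr[0]=16 > arr[3]=14
(0, 4): arr[0]=16 > arr[4]=12
(0, 5): arr[0]=16 > arr[5]=12
(0, 7): arr[0]=16 > arr[7]=13
(3, 4): arr[3]=14 > arr[4]=12
(3, 5): arr[3]=14 > arr[5]=12
(3, 7): arr[3]=14 > arr[7]=13
(6, 7): arr[6]=18 > arr[7]=13

Total inversions: 10

The array has 10 inversion(s): (0,1), (0,2), (0,3), (0,4), (0,5), (0,7), (3,4), (3,5), (3,7), (6,7). Each pair (i,j) satisfies i < j and arr[i] > arr[j].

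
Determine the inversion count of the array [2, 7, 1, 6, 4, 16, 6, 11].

Finding inversions in [2, 7, 1, 6, 4, 16, 6, 11]:

(0, 2): arr[0]=2 > arr[2]=1
(1, 2): arr[1]=7 > arr[2]=1
(1, 3): arr[1]=7 > arr[3]=6
(1, 4): arr[1]=7 > arr[4]=4
(1, 6): arr[1]=7 > arr[6]=6
(3, 4): arr[3]=6 > arr[4]=4
(5, 6): arr[5]=16 > arr[6]=6
(5, 7): arr[5]=16 > arr[7]=11

Total inversions: 8

The array has 8 inversion(s): (0,2), (1,2), (1,3), (1,4), (1,6), (3,4), (5,6), (5,7). Each pair (i,j) satisfies i < j and arr[i] > arr[j].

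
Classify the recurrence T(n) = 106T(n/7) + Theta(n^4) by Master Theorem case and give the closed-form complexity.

Master Theorem for T(n) = 106T(n/7) + O(n^4):

a = 106, b = 7, c = 4
log_b(a) = log_7(106) = 2.3965

Case 3: c = 4 > log_7(106) = 2.3965
T(n) = O(n^4) = O(n^4)

For T(n) = 106T(n/7) + O(n^4): log_7(106) = 2.3965. This is Case 3 of the Master Theorem (c > log_b(a), work dominated by root), giving O(n^4).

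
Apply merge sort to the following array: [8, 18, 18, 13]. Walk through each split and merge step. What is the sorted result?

Merge sort trace:

Split: [8, 18, 18, 13] -> [8, 18] and [18, 13]
  Split: [8, 18] -> [8] and [18]
  Merge: [8] + [18] -> [8, 18]
  Split: [18, 13] -> [18] and [13]
  Merge: [18] + [13] -> [13, 18]
Merge: [8, 18] + [13, 18] -> [8, 13, 18, 18]

Final sorted array: [8, 13, 18, 18]

The merge sort proceeds by recursively splitting the array and merging sorted halves.
After all merges, the sorted array is [8, 13, 18, 18].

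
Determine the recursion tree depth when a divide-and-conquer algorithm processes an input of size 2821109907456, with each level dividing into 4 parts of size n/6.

For divide and conquer with division factor 6:

Problem sizes at each level:
Level 0: 2821109907456
Level 1: 470184984576
Level 2: 78364164096
Level 3: 13060694016
Level 4: 2176782336
Level 5: 362797056
Level 6: 60466176
Level 7: 10077696
Level 8: 1679616
Level 9: 279936
Level 10: 46656
Level 11: 7776
Level 12: 1296
Level 13: 216
Level 14: 36
Level 15: 6
Level 16: 1

The root is level 0 and the size-1 base case is level 16 (the tree spans levels 0 through 16, i.e. 17 levels counting the root), so the depth is the number of divisions: log_6(2821109907456) = 16

The recursion tree depth is log_6(2821109907456) = 16. At each level, the problem size is divided by 6, so it takes 16 divisions to reduce to a base case of size 1. The algorithm makes 4 recursive calls at each level.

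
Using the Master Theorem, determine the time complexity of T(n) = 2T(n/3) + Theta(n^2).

Master Theorem for T(n) = 2T(n/3) + O(n^2):

a = 2, b = 3, c = 2
log_b(a) = log_3(2) = 0.6309

Case 3: c = 2 > log_3(2) = 0.6309
T(n) = O(n^2) = O(n^2)

For T(n) = 2T(n/3) + O(n^2): log_3(2) = 0.6309. This is Case 3 of the Master Theorem (c > log_b(a), work dominated by root), giving O(n^2).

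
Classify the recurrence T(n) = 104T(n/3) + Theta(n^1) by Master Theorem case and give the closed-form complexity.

Master Theorem for T(n) = 104T(n/3) + O(n^1):

a = 104, b = 3, c = 1
log_b(a) = log_3(104) = 4.2275

Case 1: c = 1 < log_3(104) = 4.2275
T(n) = O(n^(log_3 104))

For T(n) = 104T(n/3) + O(n^1): log_3(104) = 4.2275. This is Case 1 of the Master Theorem (c < log_b(a), work dominated by leaves), giving O(n^(log_3 104)).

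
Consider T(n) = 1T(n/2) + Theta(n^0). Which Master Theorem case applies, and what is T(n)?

Master Theorem for T(n) = 1T(n/2) + O(n^0):

a = 1, b = 2, c = 0
log_b(a) = log_2(1) = 0.0000

Case 2: c = 0 = log_2(1) = 0.0000
T(n) = O(n^0 log n) = O(log n)

For T(n) = 1T(n/2) + O(n^0): log_2(1) = 0.0000. This is Case 2 of the Master Theorem (c = log_b(a), equal work at all levels), giving O(log n).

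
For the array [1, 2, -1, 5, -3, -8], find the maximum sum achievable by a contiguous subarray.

Using Kadane's algorithm on [1, 2, -1, 5, -3, -8]:

Scanning through the array:
Position 1 (value 2): max_ending_here = 3, max_so_far = 3
Position 2 (value -1): max_ending_here = 2, max_so_far = 3
Position 3 (value 5): max_ending_here = 7, max_so_far = 7
Position 4 (value -3): max_ending_here = 4, max_so_far = 7
Position 5 (value -8): max_ending_here = -4, max_so_far = 7

Maximum subarray: [1, 2, -1, 5]
Maximum sum: 7

The maximum subarray is [1, 2, -1, 5] with sum 7. This subarray runs from index 0 to index 3.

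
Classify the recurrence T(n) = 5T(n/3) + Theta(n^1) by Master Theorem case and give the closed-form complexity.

Master Theorem for T(n) = 5T(n/3) + O(n^1):

a = 5, b = 3, c = 1
log_b(a) = log_3(5) = 1.4650

Case 1: c = 1 < log_3(5) = 1.4650
T(n) = O(n^(log_3 5))

For T(n) = 5T(n/3) + O(n^1): log_3(5) = 1.4650. This is Case 1 of the Master Theorem (c < log_b(a), work dominated by leaves), giving O(n^(log_3 5)).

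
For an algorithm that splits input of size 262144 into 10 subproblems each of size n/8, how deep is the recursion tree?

For divide and conquer with division factor 8:

Problem sizes at each level:
Level 0: 262144
Level 1: 32768
Level 2: 4096
Level 3: 512
Level 4: 64
Level 5: 8
Level 6: 1

The root is level 0 and the size-1 base case is level 6 (the tree spans levels 0 through 6, i.e. 7 levels counting the root), so the depth is the number of divisions: log_8(262144) = 6

The recursion tree depth is log_8(262144) = 6. At each level, the problem size is divided by 8, so it takes 6 divisions to reduce to a base case of size 1. The algorithm makes 10 recursive calls at each level.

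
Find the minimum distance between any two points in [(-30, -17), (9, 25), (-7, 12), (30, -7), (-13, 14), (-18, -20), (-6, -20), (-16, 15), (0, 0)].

Computing all pairwise distances among 9 points:

d((-30, -17), (9, 25)) = 57.3149
d((-30, -17), (-7, 12)) = 37.0135
d((-30, -17), (30, -7)) = 60.8276
d((-30, -17), (-13, 14)) = 35.3553
d((-30, -17), (-18, -20)) = 12.3693
d((-30, -17), (-6, -20)) = 24.1868
d((-30, -17), (-16, 15)) = 34.9285
d((-30, -17), (0, 0)) = 34.4819
d((9, 25), (-7, 12)) = 20.6155
d((9, 25), (30, -7)) = 38.2753
d((9, 25), (-13, 14)) = 24.5967
d((9, 25), (-18, -20)) = 52.4786
d((9, 25), (-6, -20)) = 47.4342
d((9, 25), (-16, 15)) = 26.9258
d((9, 25), (0, 0)) = 26.5707
d((-7, 12), (30, -7)) = 41.5933
d((-7, 12), (-13, 14)) = 6.3246
d((-7, 12), (-18, -20)) = 33.8378
d((-7, 12), (-6, -20)) = 32.0156
d((-7, 12), (-16, 15)) = 9.4868
d((-7, 12), (0, 0)) = 13.8924
d((30, -7), (-13, 14)) = 47.8539
d((30, -7), (-18, -20)) = 49.7293
d((30, -7), (-6, -20)) = 38.2753
d((30, -7), (-16, 15)) = 50.9902
d((30, -7), (0, 0)) = 30.8058
d((-13, 14), (-18, -20)) = 34.3657
d((-13, 14), (-6, -20)) = 34.7131
d((-13, 14), (-16, 15)) = 3.1623 <-- minimum
d((-13, 14), (0, 0)) = 19.105
d((-18, -20), (-6, -20)) = 12.0
d((-18, -20), (-16, 15)) = 35.0571
d((-18, -20), (0, 0)) = 26.9072
d((-6, -20), (-16, 15)) = 36.4005
d((-6, -20), (0, 0)) = 20.8806
d((-16, 15), (0, 0)) = 21.9317

Closest pair: (-13, 14) and (-16, 15) with distance 3.1623

The closest pair is (-13, 14) and (-16, 15) with Euclidean distance 3.1623. For 9 points, brute-force pairwise comparison is shown above. For large n, the divide-and-conquer algorithm (sort by x, recurse on halves, check the dividing strip) achieves O(n log n).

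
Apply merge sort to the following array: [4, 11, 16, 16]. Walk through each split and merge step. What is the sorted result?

Merge sort trace:

Split: [4, 11, 16, 16] -> [4, 11] and [16, 16]
  Split: [4, 11] -> [4] and [11]
  Merge: [4] + [11] -> [4, 11]
  Split: [16, 16] -> [16] and [16]
  Merge: [16] + [16] -> [16, 16]
Merge: [4, 11] + [16, 16] -> [4, 11, 16, 16]

Final sorted array: [4, 11, 16, 16]

The merge sort proceeds by recursively splitting the array and merging sorted halves.
After all merges, the sorted array is [4, 11, 16, 16].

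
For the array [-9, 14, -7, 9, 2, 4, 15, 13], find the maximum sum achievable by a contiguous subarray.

Using Kadane's algorithm on [-9, 14, -7, 9, 2, 4, 15, 13]:

Scanning through the array:
Position 1 (value 14): max_ending_here = 14, max_so_far = 14
Position 2 (value -7): max_ending_here = 7, max_so_far = 14
Position 3 (value 9): max_ending_here = 16, max_so_far = 16
Position 4 (value 2): max_ending_here = 18, max_so_far = 18
Position 5 (value 4): max_ending_here = 22, max_so_far = 22
Position 6 (value 15): max_ending_here = 37, max_so_far = 37
Position 7 (value 13): max_ending_here = 50, max_so_far = 50

Maximum subarray: [14, -7, 9, 2, 4, 15, 13]
Maximum sum: 50

The maximum subarray is [14, -7, 9, 2, 4, 15, 13] with sum 50. This subarray runs from index 1 to index 7.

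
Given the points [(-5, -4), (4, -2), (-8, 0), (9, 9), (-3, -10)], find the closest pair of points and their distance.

Computing all pairwise distances among 5 points:

d((-5, -4), (4, -2)) = 9.2195
d((-5, -4), (-8, 0)) = 5.0 <-- minimum
d((-5, -4), (9, 9)) = 19.105
d((-5, -4), (-3, -10)) = 6.3246
d((4, -2), (-8, 0)) = 12.1655
d((4, -2), (9, 9)) = 12.083
d((4, -2), (-3, -10)) = 10.6301
d((-8, 0), (9, 9)) = 19.2354
d((-8, 0), (-3, -10)) = 11.1803
d((9, 9), (-3, -10)) = 22.4722

Closest pair: (-5, -4) and (-8, 0) with distance 5.0

The closest pair is (-5, -4) and (-8, 0) with Euclidean distance 5.0. For 5 points, brute-force pairwise comparison is shown above. For large n, the divide-and-conquer algorithm (sort by x, recurse on halves, check the dividing strip) achieves O(n log n).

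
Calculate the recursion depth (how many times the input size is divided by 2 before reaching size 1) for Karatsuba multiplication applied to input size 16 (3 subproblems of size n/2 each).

For divide and conquer with division factor 2:

Problem sizes at each level:
Level 0: 16
Level 1: 8
Level 2: 4
Level 3: 2
Level 4: 1

The root is level 0 and the size-1 base case is level 4 (the tree spans levels 0 through 4, i.e. 5 levels counting the root), so the depth is the number of divisions: log_2(16) = 4

The recursion tree depth is log_2(16) = 4. At each level, the problem size is divided by 2, so it takes 4 divisions to reduce to a base case of size 1. The algorithm makes 3 recursive calls at each level.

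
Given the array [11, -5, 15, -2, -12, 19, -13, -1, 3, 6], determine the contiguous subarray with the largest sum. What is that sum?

Using Kadane's algorithm on [11, -5, 15, -2, -12, 19, -13, -1, 3, 6]:

Scanning through the array:
Position 1 (value -5): max_ending_here = 6, max_so_far = 11
Position 2 (value 15): max_ending_here = 21, max_so_far = 21
Position 3 (value -2): max_ending_here = 19, max_so_far = 21
Position 4 (value -12): max_ending_here = 7, max_so_far = 21
Position 5 (value 19): max_ending_here = 26, max_so_far = 26
Position 6 (value -13): max_ending_here = 13, max_so_far = 26
Position 7 (value -1): max_ending_here = 12, max_so_far = 26
Position 8 (value 3): max_ending_here = 15, max_so_far = 26
Position 9 (value 6): max_ending_here = 21, max_so_far = 26

Maximum subarray: [11, -5, 15, -2, -12, 19]
Maximum sum: 26

The maximum subarray is [11, -5, 15, -2, -12, 19] with sum 26. This subarray runs from index 0 to index 5.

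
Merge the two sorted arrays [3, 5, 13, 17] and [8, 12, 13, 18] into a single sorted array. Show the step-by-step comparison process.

Merging process:

Compare 3 vs 8: take 3 from left. Merged: [3]
Compare 5 vs 8: take 5 from left. Merged: [3, 5]
Compare 13 vs 8: take 8 from right. Merged: [3, 5, 8]
Compare 13 vs 12: take 12 from right. Merged: [3, 5, 8, 12]
Compare 13 vs 13: take 13 from left. Merged: [3, 5, 8, 12, 13]
Compare 17 vs 13: take 13 from right. Merged: [3, 5, 8, 12, 13, 13]
Compare 17 vs 18: take 17 from left. Merged: [3, 5, 8, 12, 13, 13, 17]
Append remaining from right: [18]. Merged: [3, 5, 8, 12, 13, 13, 17, 18]

Final merged array: [3, 5, 8, 12, 13, 13, 17, 18]
Total comparisons: 7

The merged array is [3, 5, 8, 12, 13, 13, 17, 18], requiring 7 comparisons. The merge step runs in O(n) time where n is the total number of elements.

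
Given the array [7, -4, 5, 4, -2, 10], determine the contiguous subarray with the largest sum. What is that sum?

Using Kadane's algorithm on [7, -4, 5, 4, -2, 10]:

Scanning through the array:
Position 1 (value -4): max_ending_here = 3, max_so_far = 7
Position 2 (value 5): max_ending_here = 8, max_so_far = 8
Position 3 (value 4): max_ending_here = 12, max_so_far = 12
Position 4 (value -2): max_ending_here = 10, max_so_far = 12
Position 5 (value 10): max_ending_here = 20, max_so_far = 20

Maximum subarray: [7, -4, 5, 4, -2, 10]
Maximum sum: 20

The maximum subarray is [7, -4, 5, 4, -2, 10] with sum 20. This subarray runs from index 0 to index 5.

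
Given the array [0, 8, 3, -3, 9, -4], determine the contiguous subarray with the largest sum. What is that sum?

Using Kadane's algorithm on [0, 8, 3, -3, 9, -4]:

Scanning through the array:
Position 1 (value 8): max_ending_here = 8, max_so_far = 8
Position 2 (value 3): max_ending_here = 11, max_so_far = 11
Position 3 (value -3): max_ending_here = 8, max_so_far = 11
Position 4 (value 9): max_ending_here = 17, max_so_far = 17
Position 5 (value -4): max_ending_here = 13, max_so_far = 17

Maximum subarray: [0, 8, 3, -3, 9]
Maximum sum: 17

The maximum subarray is [0, 8, 3, -3, 9] with sum 17. This subarray runs from index 0 to index 4.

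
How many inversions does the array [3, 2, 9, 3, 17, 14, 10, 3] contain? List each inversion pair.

Finding inversions in [3, 2, 9, 3, 17, 14, 10, 3]:

(0, 1): arr[0]=3 > arr[1]=2
(2, 3): arr[2]=9 > arr[3]=3
(2, 7): arr[2]=9 > arr[7]=3
(4, 5): arr[4]=17 > arr[5]=14
(4, 6): arr[4]=17 > arr[6]=10
(4, 7): arr[4]=17 > arr[7]=3
(5, 6): arr[5]=14 > arr[6]=10
(5, 7): arr[5]=14 > arr[7]=3
(6, 7): arr[6]=10 > arr[7]=3

Total inversions: 9

The array has 9 inversion(s): (0,1), (2,3), (2,7), (4,5), (4,6), (4,7), (5,6), (5,7), (6,7). Each pair (i,j) satisfies i < j and arr[i] > arr[j].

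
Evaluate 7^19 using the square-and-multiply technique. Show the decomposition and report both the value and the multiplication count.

Computing 7^19 by squaring (build up from 7^1; each line after the first costs one multiplication):

7^1 = 7
7^2 = (7^1)^2 = 7^2 = 49
7^4 = (7^2)^2 = 49^2 = 2401
7^8 = (7^4)^2 = 2401^2 = 5764801
7^9 = 7 * 7^8 = 7 * 5764801 = 40353607
7^18 = (7^9)^2 = 40353607^2 = 1628413597910449
7^19 = 7 * 7^18 = 7 * 1628413597910449 = 11398895185373143

Result: 11398895185373143
Multiplications needed: 6 (6 lines after 7^1)

7^19 = 11398895185373143. Using exponentiation by squaring, this requires 6 multiplications. The key idea: if the exponent is even, square the half-power; if odd, multiply by the base once.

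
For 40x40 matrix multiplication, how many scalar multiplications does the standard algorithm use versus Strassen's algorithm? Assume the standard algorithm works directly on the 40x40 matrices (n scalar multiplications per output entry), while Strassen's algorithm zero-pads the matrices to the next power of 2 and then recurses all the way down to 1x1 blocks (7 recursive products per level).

Matrix multiplication for 40x40 matrices:

Strassen's algorithm requires power-of-2 dimensions. Pad 40x40 to 64x64 (next power of 2).

Standard algorithm: 40^3 = 64000 multiplications
Strassen's algorithm: 7^(log2(64)) = 7^6 = 117649 multiplications
Difference: 64000 - 117649 = -53649 (Strassen uses MORE here due to padding overhead — for small or just-over-power-of-2 n, padding can outweigh the per-level savings)

Standard: 64000 multiplications (40^3). Strassen: 117649 multiplications (7^6, after padding to 64x64). Strassen reduces 8 recursive multiplications to 7 at each level.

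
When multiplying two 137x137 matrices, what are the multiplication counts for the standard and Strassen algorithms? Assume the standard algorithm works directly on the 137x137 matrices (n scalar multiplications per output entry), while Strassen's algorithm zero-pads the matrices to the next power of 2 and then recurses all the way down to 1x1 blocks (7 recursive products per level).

Matrix multiplication for 137x137 matrices:

Strassen's algorithm requires power-of-2 dimensions. Pad 137x137 to 256x256 (next power of 2).

Standard algorithm: 137^3 = 2571353 multiplications
Strassen's algorithm: 7^(log2(256)) = 7^8 = 5764801 multiplications
Difference: 2571353 - 5764801 = -3193448 (Strassen uses MORE here due to padding overhead — for small or just-over-power-of-2 n, padding can outweigh the per-level savings)

Standard: 2571353 multiplications (137^3). Strassen: 5764801 multiplications (7^8, after padding to 256x256). Strassen reduces 8 recursive multiplications to 7 at each level.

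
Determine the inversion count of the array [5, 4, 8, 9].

Finding inversions in [5, 4, 8, 9]:

(0, 1): arr[0]=5 > arr[1]=4

Total inversions: 1

The array has 1 inversion(s): (0,1). Each pair (i,j) satisfies i < j and arr[i] > arr[j].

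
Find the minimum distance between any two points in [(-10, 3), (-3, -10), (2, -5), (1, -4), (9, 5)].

Computing all pairwise distances among 5 points:

d((-10, 3), (-3, -10)) = 14.7648
d((-10, 3), (2, -5)) = 14.4222
d((-10, 3), (1, -4)) = 13.0384
d((-10, 3), (9, 5)) = 19.105
d((-3, -10), (2, -5)) = 7.0711
d((-3, -10), (1, -4)) = 7.2111
d((-3, -10), (9, 5)) = 19.2094
d((2, -5), (1, -4)) = 1.4142 <-- minimum
d((2, -5), (9, 5)) = 12.2066
d((1, -4), (9, 5)) = 12.0416

Closest pair: (2, -5) and (1, -4) with distance 1.4142

The closest pair is (2, -5) and (1, -4) with Euclidean distance 1.4142. For 5 points, brute-force pairwise comparison is shown above. For large n, the divide-and-conquer algorithm (sort by x, recurse on halves, check the dividing strip) achieves O(n log n).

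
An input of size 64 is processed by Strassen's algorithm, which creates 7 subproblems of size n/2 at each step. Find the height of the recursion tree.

For divide and conquer with division factor 2:

Problem sizes at each level:
Level 0: 64
Level 1: 32
Level 2: 16
Level 3: 8
Level 4: 4
Level 5: 2
Level 6: 1

The root is level 0 and the size-1 base case is level 6 (the tree spans levels 0 through 6, i.e. 7 levels counting the root), so the depth is the number of divisions: log_2(64) = 6

The recursion tree depth is log_2(64) = 6. At each level, the problem size is divided by 2, so it takes 6 divisions to reduce to a base case of size 1. The algorithm makes 7 recursive calls at each level.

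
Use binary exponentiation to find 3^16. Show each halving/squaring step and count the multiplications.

Computing 3^16 by squaring (build up from 3^1; each line after the first costs one multiplication):

3^1 = 3
3^2 = (3^1)^2 = 3^2 = 9
3^4 = (3^2)^2 = 9^2 = 81
3^8 = (3^4)^2 = 81^2 = 6561
3^16 = (3^8)^2 = 6561^2 = 43046721

Result: 43046721
Multiplications needed: 4 (4 lines after 3^1)

3^16 = 43046721. Using exponentiation by squaring, this requires 4 multiplications. The key idea: if the exponent is even, square the half-power; if odd, multiply by the base once.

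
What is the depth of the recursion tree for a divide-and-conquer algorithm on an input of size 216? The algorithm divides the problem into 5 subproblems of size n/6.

For divide and conquer with division factor 6:

Problem sizes at each level:
Level 0: 216
Level 1: 36
Level 2: 6
Level 3: 1

The root is level 0 and the size-1 base case is level 3 (the tree spans levels 0 through 3, i.e. 4 levels counting the root), so the depth is the number of divisions: log_6(216) = 3

The recursion tree depth is log_6(216) = 3. At each level, the problem size is divided by 6, so it takes 3 divisions to reduce to a base case of size 1. The algorithm makes 5 recursive calls at each level.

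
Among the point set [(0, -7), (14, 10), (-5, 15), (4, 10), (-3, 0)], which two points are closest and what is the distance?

Computing all pairwise distances among 5 points:

d((0, -7), (14, 10)) = 22.0227
d((0, -7), (-5, 15)) = 22.561
d((0, -7), (4, 10)) = 17.4642
d((0, -7), (-3, 0)) = 7.6158 <-- minimum
d((14, 10), (-5, 15)) = 19.6469
d((14, 10), (4, 10)) = 10.0
d((14, 10), (-3, 0)) = 19.7231
d((-5, 15), (4, 10)) = 10.2956
d((-5, 15), (-3, 0)) = 15.1327
d((4, 10), (-3, 0)) = 12.2066

Closest pair: (0, -7) and (-3, 0) with distance 7.6158

The closest pair is (0, -7) and (-3, 0) with Euclidean distance 7.6158. For 5 points, brute-force pairwise comparison is shown above. For large n, the divide-and-conquer algorithm (sort by x, recurse on halves, check the dividing strip) achieves O(n log n).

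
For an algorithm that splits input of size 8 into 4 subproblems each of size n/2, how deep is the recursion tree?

For divide and conquer with division factor 2:

Problem sizes at each level:
Level 0: 8
Level 1: 4
Level 2: 2
Level 3: 1

The root is level 0 and the size-1 base case is level 3 (the tree spans levels 0 through 3, i.e. 4 levels counting the root), so the depth is the number of divisions: log_2(8) = 3

The recursion tree depth is log_2(8) = 3. At each level, the problem size is divided by 2, so it takes 3 divisions to reduce to a base case of size 1. The algorithm makes 4 recursive calls at each level.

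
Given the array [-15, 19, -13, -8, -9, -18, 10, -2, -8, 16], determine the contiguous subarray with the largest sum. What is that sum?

Using Kadane's algorithm on [-15, 19, -13, -8, -9, -18, 10, -2, -8, 16]:

Scanning through the array:
Position 1 (value 19): max_ending_here = 19, max_so_far = 19
Position 2 (value -13): max_ending_here = 6, max_so_far = 19
Position 3 (value -8): max_ending_here = -2, max_so_far = 19
Position 4 (value -9): max_ending_here = -9, max_so_far = 19
Position 5 (value -18): max_ending_here = -18, max_so_far = 19
Position 6 (value 10): max_ending_here = 10, max_so_far = 19
Position 7 (value -2): max_ending_here = 8, max_so_far = 19
Position 8 (value -8): max_ending_here = 0, max_so_far = 19
Position 9 (value 16): max_ending_here = 16, max_so_far = 19

Maximum subarray: [19]
Maximum sum: 19

The maximum subarray is [19] with sum 19. This subarray runs from index 1 to index 1.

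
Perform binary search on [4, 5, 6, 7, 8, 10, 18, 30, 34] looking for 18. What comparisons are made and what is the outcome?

Binary search for 18 in [4, 5, 6, 7, 8, 10, 18, 30, 34]:

lo=0, hi=8, mid=4, arr[mid]=8 -> 8 < 18, search right half
lo=5, hi=8, mid=6, arr[mid]=18 -> Found target at index 6!

Binary search finds 18 at index 6 after 2 comparisons. The search repeatedly halves the search space by comparing with the middle element.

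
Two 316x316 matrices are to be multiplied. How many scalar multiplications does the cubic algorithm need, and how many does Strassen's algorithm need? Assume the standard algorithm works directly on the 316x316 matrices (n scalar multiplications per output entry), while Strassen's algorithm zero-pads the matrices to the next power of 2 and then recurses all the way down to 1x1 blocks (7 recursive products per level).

Matrix multiplication for 316x316 matrices:

Strassen's algorithm requires power-of-2 dimensions. Pad 316x316 to 512x512 (next power of 2).

Standard algorithm: 316^3 = 31554496 multiplications
Strassen's algorithm: 7^(log2(512)) = 7^9 = 40353607 multiplications
Difference: 31554496 - 40353607 = -8799111 (Strassen uses MORE here due to padding overhead — for small or just-over-power-of-2 n, padding can outweigh the per-level savings)

Standard: 31554496 multiplications (316^3). Strassen: 40353607 multiplications (7^9, after padding to 512x512). Strassen reduces 8 recursive multiplications to 7 at each level.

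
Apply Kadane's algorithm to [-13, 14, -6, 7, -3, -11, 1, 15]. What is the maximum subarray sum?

Using Kadane's algorithm on [-13, 14, -6, 7, -3, -11, 1, 15]:

Scanning through the array:
Position 1 (value 14): max_ending_here = 14, max_so_far = 14
Position 2 (value -6): max_ending_here = 8, max_so_far = 14
Position 3 (value 7): max_ending_here = 15, max_so_far = 15
Position 4 (value -3): max_ending_here = 12, max_so_far = 15
Position 5 (value -11): max_ending_here = 1, max_so_far = 15
Position 6 (value 1): max_ending_here = 2, max_so_far = 15
Position 7 (value 15): max_ending_here = 17, max_so_far = 17

Maximum subarray: [14, -6, 7, -3, -11, 1, 15]
Maximum sum: 17

The maximum subarray is [14, -6, 7, -3, -11, 1, 15] with sum 17. This subarray runs from index 1 to index 7.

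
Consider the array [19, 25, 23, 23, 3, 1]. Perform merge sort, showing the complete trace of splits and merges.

Merge sort trace:

Split: [19, 25, 23, 23, 3, 1] -> [19, 25, 23] and [23, 3, 1]
  Split: [19, 25, 23] -> [19] and [25, 23]
    Split: [25, 23] -> [25] and [23]
    Merge: [25] + [23] -> [23, 25]
  Merge: [19] + [23, 25] -> [19, 23, 25]
  Split: [23, 3, 1] -> [23] and [3, 1]
    Split: [3, 1] -> [3] and [1]
    Merge: [3] + [1] -> [1, 3]
  Merge: [23] + [1, 3] -> [1, 3, 23]
Merge: [19, 23, 25] + [1, 3, 23] -> [1, 3, 19, 23, 23, 25]

Final sorted array: [1, 3, 19, 23, 23, 25]

The merge sort proceeds by recursively splitting the array and merging sorted halves.
After all merges, the sorted array is [1, 3, 19, 23, 23, 25].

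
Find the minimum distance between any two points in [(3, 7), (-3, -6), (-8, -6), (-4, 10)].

Computing all pairwise distances among 4 points:

d((3, 7), (-3, -6)) = 14.3178
d((3, 7), (-8, -6)) = 17.0294
d((3, 7), (-4, 10)) = 7.6158
d((-3, -6), (-8, -6)) = 5.0 <-- minimum
d((-3, -6), (-4, 10)) = 16.0312
d((-8, -6), (-4, 10)) = 16.4924

Closest pair: (-3, -6) and (-8, -6) with distance 5.0

The closest pair is (-3, -6) and (-8, -6) with Euclidean distance 5.0. For 4 points, brute-force pairwise comparison is shown above. For large n, the divide-and-conquer algorithm (sort by x, recurse on halves, check the dividing strip) achieves O(n log n).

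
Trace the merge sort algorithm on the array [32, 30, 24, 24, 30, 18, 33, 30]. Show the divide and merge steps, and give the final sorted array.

Merge sort trace:

Split: [32, 30, 24, 24, 30, 18, 33, 30] -> [32, 30, 24, 24] and [30, 18, 33, 30]
  Split: [32, 30, 24, 24] -> [32, 30] and [24, 24]
    Split: [32, 30] -> [32] and [30]
    Merge: [32] + [30] -> [30, 32]
    Split: [24, 24] -> [24] and [24]
    Merge: [24] + [24] -> [24, 24]
  Merge: [30, 32] + [24, 24] -> [24, 24, 30, 32]
  Split: [30, 18, 33, 30] -> [30, 18] and [33, 30]
    Split: [30, 18] -> [30] and [18]
    Merge: [30] + [18] -> [18, 30]
    Split: [33, 30] -> [33] and [30]
    Merge: [33] + [30] -> [30, 33]
  Merge: [18, 30] + [30, 33] -> [18, 30, 30, 33]
Merge: [24, 24, 30, 32] + [18, 30, 30, 33] -> [18, 24, 24, 30, 30, 30, 32, 33]

Final sorted array: [18, 24, 24, 30, 30, 30, 32, 33]

The merge sort proceeds by recursively splitting the array and merging sorted halves.
After all merges, the sorted array is [18, 24, 24, 30, 30, 30, 32, 33].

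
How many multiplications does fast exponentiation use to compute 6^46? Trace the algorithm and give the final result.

Computing 6^46 by squaring (build up from 6^1; each line after the first costs one multiplication):

6^1 = 6
6^2 = (6^1)^2 = 6^2 = 36
6^4 = (6^2)^2 = 36^2 = 1296
6^5 = 6 * 6^4 = 6 * 1296 = 7776
6^10 = (6^5)^2 = 7776^2 = 60466176
6^11 = 6 * 6^10 = 6 * 60466176 = 362797056
6^22 = (6^11)^2 = 362797056^2 = 131621703842267136
6^23 = 6 * 6^22 = 6 * 131621703842267136 = 789730223053602816
6^46 = (6^23)^2 = 789730223053602816^2 = 623673825204293256669089197883129856

Result: 623673825204293256669089197883129856
Multiplications needed: 8 (8 lines after 6^1)

6^46 = 623673825204293256669089197883129856. Using exponentiation by squaring, this requires 8 multiplications. The key idea: if the exponent is even, square the half-power; if odd, multiply by the base once.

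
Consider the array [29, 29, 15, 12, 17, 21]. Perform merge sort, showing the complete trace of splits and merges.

Merge sort trace:

Split: [29, 29, 15, 12, 17, 21] -> [29, 29, 15] and [12, 17, 21]
  Split: [29, 29, 15] -> [29] and [29, 15]
    Split: [29, 15] -> [29] and [15]
    Merge: [29] + [15] -> [15, 29]
  Merge: [29] + [15, 29] -> [15, 29, 29]
  Split: [12, 17, 21] -> [12] and [17, 21]
    Split: [17, 21] -> [17] and [21]
    Merge: [17] + [21] -> [17, 21]
  Merge: [12] + [17, 21] -> [12, 17, 21]
Merge: [15, 29, 29] + [12, 17, 21] -> [12, 15, 17, 21, 29, 29]

Final sorted array: [12, 15, 17, 21, 29, 29]

The merge sort proceeds by recursively splitting the array and merging sorted halves.
After all merges, the sorted array is [12, 15, 17, 21, 29, 29].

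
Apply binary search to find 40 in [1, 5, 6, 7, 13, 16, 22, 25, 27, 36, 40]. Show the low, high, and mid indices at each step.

Binary search for 40 in [1, 5, 6, 7, 13, 16, 22, 25, 27, 36, 40]:

lo=0, hi=10, mid=5, arr[mid]=16 -> 16 < 40, search right half
lo=6, hi=10, mid=8, arr[mid]=27 -> 27 < 40, search right half
lo=9, hi=10, mid=9, arr[mid]=36 -> 36 < 40, search right half
lo=10, hi=10, mid=10, arr[mid]=40 -> Found target at index 10!

Binary search finds 40 at index 10 after 4 comparisons. The search repeatedly halves the search space by comparing with the middle element.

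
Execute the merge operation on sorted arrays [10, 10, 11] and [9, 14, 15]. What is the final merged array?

Merging process:

Compare 10 vs 9: take 9 from right. Merged: [9]
Compare 10 vs 14: take 10 from left. Merged: [9, 10]
Compare 10 vs 14: take 10 from left. Merged: [9, 10, 10]
Compare 11 vs 14: take 11 from left. Merged: [9, 10, 10, 11]
Append remaining from right: [14, 15]. Merged: [9, 10, 10, 11, 14, 15]

Final merged array: [9, 10, 10, 11, 14, 15]
Total comparisons: 4

The merged array is [9, 10, 10, 11, 14, 15], requiring 4 comparisons. The merge step runs in O(n) time where n is the total number of elements.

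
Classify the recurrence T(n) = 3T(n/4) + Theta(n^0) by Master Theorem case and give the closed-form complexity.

Master Theorem for T(n) = 3T(n/4) + O(n^0):

a = 3, b = 4, c = 0
log_b(a) = log_4(3) = 0.7925

Case 1: c = 0 < log_4(3) = 0.7925
T(n) = O(n^(log_4 3))

For T(n) = 3T(n/4) + O(n^0): log_4(3) = 0.7925. This is Case 1 of the Master Theorem (c < log_b(a), work dominated by leaves), giving O(n^(log_4 3)).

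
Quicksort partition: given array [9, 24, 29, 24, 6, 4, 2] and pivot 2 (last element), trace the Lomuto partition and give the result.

Lomuto partition with pivot = 2:

Initial array: [9, 24, 29, 24, 6, 4, 2]

arr[0]=9 > 2: no swap
arr[1]=24 > 2: no swap
arr[2]=29 > 2: no swap
arr[3]=24 > 2: no swap
arr[4]=6 > 2: no swap
arr[5]=4 > 2: no swap

Place pivot at position 0: [2, 24, 29, 24, 6, 4, 9]
Pivot position: 0

After partitioning with pivot 2, the array becomes [2, 24, 29, 24, 6, 4, 9]. The pivot is placed at index 0. All elements to the left of the pivot are <= 2, and all elements to the right are > 2.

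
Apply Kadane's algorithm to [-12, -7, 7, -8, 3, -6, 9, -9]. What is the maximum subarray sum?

Using Kadane's algorithm on [-12, -7, 7, -8, 3, -6, 9, -9]:

Scanning through the array:
Position 1 (value -7): max_ending_here = -7, max_so_far = -7
Position 2 (value 7): max_ending_here = 7, max_so_far = 7
Position 3 (value -8): max_ending_here = -1, max_so_far = 7
Position 4 (value 3): max_ending_here = 3, max_so_far = 7
Position 5 (value -6): max_ending_here = -3, max_so_far = 7
Position 6 (value 9): max_ending_here = 9, max_so_far = 9
Position 7 (value -9): max_ending_here = 0, max_so_far = 9

Maximum subarray: [9]
Maximum sum: 9

The maximum subarray is [9] with sum 9. This subarray runs from index 6 to index 6.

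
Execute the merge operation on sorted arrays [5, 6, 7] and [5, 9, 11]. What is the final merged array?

Merging process:

Compare 5 vs 5: take 5 from left. Merged: [5]
Compare 6 vs 5: take 5 from right. Merged: [5, 5]
Compare 6 vs 9: take 6 from left. Merged: [5, 5, 6]
Compare 7 vs 9: take 7 from left. Merged: [5, 5, 6, 7]
Append remaining from right: [9, 11]. Merged: [5, 5, 6, 7, 9, 11]

Final merged array: [5, 5, 6, 7, 9, 11]
Total comparisons: 4

The merged array is [5, 5, 6, 7, 9, 11], requiring 4 comparisons. The merge step runs in O(n) time where n is the total number of elements.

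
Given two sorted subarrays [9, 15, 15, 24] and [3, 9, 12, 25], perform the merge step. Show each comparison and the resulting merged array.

Merging process:

Compare 9 vs 3: take 3 from right. Merged: [3]
Compare 9 vs 9: take 9 from left. Merged: [3, 9]
Compare 15 vs 9: take 9 from right. Merged: [3, 9, 9]
Compare 15 vs 12: take 12 from right. Merged: [3, 9, 9, 12]
Compare 15 vs 25: take 15 from left. Merged: [3, 9, 9, 12, 15]
Compare 15 vs 25: take 15 from left. Merged: [3, 9, 9, 12, 15, 15]
Compare 24 vs 25: take 24 from left. Merged: [3, 9, 9, 12, 15, 15, 24]
Append remaining from right: [25]. Merged: [3, 9, 9, 12, 15, 15, 24, 25]

Final merged array: [3, 9, 9, 12, 15, 15, 24, 25]
Total comparisons: 7

The merged array is [3, 9, 9, 12, 15, 15, 24, 25], requiring 7 comparisons. The merge step runs in O(n) time where n is the total number of elements.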